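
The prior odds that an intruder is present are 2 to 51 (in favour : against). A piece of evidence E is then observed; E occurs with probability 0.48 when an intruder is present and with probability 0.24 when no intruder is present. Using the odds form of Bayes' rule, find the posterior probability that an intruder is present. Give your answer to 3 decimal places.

Posterior probability ≈ 0.073

Prior odds = 2/51 = 0.039216. In log-odds, ln(0.039216) = -3.2387.
Add log likelihood ratio: ln(2.0000) = 0.69315.
Posterior log-odds = -2.5455, so posterior odds = exp(-2.5455) = 0.078431. Converting, P(H|E) = 0.078431/1.0784 = 0.073.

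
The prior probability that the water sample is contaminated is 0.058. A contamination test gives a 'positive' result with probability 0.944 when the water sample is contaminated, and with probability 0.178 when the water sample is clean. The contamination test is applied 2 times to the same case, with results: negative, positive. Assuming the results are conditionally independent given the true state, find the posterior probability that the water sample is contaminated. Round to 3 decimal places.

With H the event that the water sample is contaminated, the joint likelihood of the observed sequence is P(data|H) = 0.056·0.944 = 0.052864 and P(data|¬H) = 0.822·0.178 = 0.14632.
Bayes: P(H|data) = 0.058·0.052864 / (0.058·0.052864 + 0.942·0.14632) = 0.0030661/0.14090 = 0.0218.

Posterior P(H) ≈ 0.022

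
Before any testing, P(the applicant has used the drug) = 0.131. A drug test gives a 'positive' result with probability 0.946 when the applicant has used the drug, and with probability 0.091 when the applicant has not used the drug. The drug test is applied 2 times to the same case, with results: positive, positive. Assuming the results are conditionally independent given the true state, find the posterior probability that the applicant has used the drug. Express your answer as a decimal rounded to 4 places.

With H the event that the applicant has used the drug, the joint likelihood of the observed sequence is P(data|H) = 0.946·0.946 = 0.89492 and P(data|¬H) = 0.091·0.091 = 0.0082810.
Bayes: P(H|data) = 0.131·0.89492 / (0.131·0.89492 + 0.869·0.0082810) = 0.11723/0.12443 = 0.9422.

Posterior P(H) ≈ 0.9422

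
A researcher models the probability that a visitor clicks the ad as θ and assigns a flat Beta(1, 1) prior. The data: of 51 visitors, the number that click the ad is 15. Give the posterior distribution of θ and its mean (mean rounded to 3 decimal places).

The binomial likelihood is conjugate to the Beta prior: with 15 successes and 36 failures, the posterior is Beta(1+15, 1+36) = Beta(16, 37).
E[θ | data] = 16/(16+37) = 0.302.

Posterior: Beta(16, 37); mean ≈ 0.302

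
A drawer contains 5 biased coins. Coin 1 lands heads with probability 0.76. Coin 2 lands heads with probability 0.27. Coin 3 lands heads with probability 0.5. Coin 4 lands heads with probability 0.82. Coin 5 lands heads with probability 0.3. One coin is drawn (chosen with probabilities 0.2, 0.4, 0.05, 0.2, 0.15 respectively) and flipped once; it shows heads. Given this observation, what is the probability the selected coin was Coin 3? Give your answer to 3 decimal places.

P(heads|C1) = 0.76; P(heads|C2) = 0.27; P(heads|C3) = 0.5; P(heads|C4) = 0.82; P(heads|C5) = 0.3.
Prior × likelihood for each source: 0.2·0.76=0.1520, 0.4·0.27=0.1080, 0.05·0.5=0.02500, 0.2·0.82=0.1640, 0.15·0.3=0.04500. Summing gives P(heads) = 0.49400.
P(Coin 3 | heads) = 0.02500 / 0.49400 = 0.051.

Posterior probability ≈ 0.051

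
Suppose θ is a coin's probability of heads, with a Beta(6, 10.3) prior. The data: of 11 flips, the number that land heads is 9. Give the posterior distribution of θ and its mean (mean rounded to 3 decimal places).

Observing 9 successes and 2 failures updates Beta(6, 10.3) by adding the success and failure counts to the two shape parameters: α = 6+9 = 15, β = 10.3+2 = 12.3.
Posterior mean = α/(α+β) = 15/27.3 = 0.549.

Posterior: Beta(15, 12.3); mean ≈ 0.549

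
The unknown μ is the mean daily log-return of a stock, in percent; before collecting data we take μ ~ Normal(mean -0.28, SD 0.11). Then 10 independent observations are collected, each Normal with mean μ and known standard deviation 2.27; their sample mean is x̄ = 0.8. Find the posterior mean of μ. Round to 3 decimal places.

Prior precision 1/τ₀² = 1/0.11² = 82.6446; data precision n/σ² = 10/2.27² = 1.94065.
Posterior precision = 82.6446 + 1.94065 = 84.5853.
Posterior mean = (82.6446·-0.28 + 1.94065·0.8) / 84.5853 = -0.255.

Posterior mean ≈ -0.255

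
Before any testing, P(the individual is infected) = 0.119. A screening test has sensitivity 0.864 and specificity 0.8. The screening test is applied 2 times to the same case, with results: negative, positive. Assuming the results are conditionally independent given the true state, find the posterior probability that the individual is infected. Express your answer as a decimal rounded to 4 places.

With H the event that the individual is infected, the joint likelihood of the observed sequence is P(data|H) = 0.136·0.864 = 0.11750 and P(data|¬H) = 0.8·0.2 = 0.16000.
Bayes: P(H|data) = 0.119·0.11750 / (0.119·0.11750 + 0.881·0.16000) = 0.013983/0.15494 = 0.0902.

Posterior P(H) ≈ 0.0902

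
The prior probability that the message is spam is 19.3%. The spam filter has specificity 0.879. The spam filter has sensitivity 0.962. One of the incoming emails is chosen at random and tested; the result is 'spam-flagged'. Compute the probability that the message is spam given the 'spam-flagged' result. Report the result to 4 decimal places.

P(H | E) ≈ 0.6553

Write H for 'the message is spam'. Prior odds H:¬H = 0.193/0.807 = 0.23916. For the 'spam-flagged' outcome, the likelihood ratio is 0.962/0.121 = 7.9504.
Posterior odds = 0.23916 × 7.9504 = 1.9014, so P(H|E) = 1.9014/(1+1.9014) = 0.6553.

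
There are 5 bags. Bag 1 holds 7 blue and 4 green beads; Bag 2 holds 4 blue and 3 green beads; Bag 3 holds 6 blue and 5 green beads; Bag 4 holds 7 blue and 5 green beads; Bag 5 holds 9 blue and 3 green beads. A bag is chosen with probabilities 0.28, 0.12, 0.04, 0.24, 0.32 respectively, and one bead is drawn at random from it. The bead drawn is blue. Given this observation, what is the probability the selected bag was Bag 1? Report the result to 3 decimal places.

Posterior probability ≈ 0.275

P(blue|Bag 1) = 0.6364; P(blue|Bag 2) = 0.5714; P(blue|Bag 3) = 0.5455; P(blue|Bag 4) = 0.5833; P(blue|Bag 5) = 0.75.
Prior × likelihood for each source: 0.28·0.6364=0.1782, 0.12·0.5714=0.06857, 0.04·0.5455=0.02182, 0.24·0.5833=0.1400, 0.32·0.75=0.2400. Summing gives P(blue) = 0.64857.
P(Bag 1 | blue) = 0.1782 / 0.64857 = 0.275.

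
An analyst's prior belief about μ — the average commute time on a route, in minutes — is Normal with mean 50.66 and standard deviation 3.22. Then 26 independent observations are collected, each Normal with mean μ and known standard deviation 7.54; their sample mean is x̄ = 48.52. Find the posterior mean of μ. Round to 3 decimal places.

Posterior mean ≈ 48.893

Prior precision 1/τ₀² = 1/3.22² = 0.0964469; data precision n/σ² = 26/7.54² = 0.457331.
Posterior precision = 0.0964469 + 0.457331 = 0.553778.
Posterior mean = (0.0964469·50.66 + 0.457331·48.52) / 0.553778 = 48.893.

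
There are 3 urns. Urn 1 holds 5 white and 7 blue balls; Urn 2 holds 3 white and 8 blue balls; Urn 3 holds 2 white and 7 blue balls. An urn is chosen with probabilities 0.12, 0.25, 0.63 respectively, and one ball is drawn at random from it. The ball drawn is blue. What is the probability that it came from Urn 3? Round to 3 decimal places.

Posterior probability ≈ 0.661

Tabulate prior·likelihood by source: [1] prior 0.12, lik 0.5833, product 0.07000; [2] prior 0.25, lik 0.7273, product 0.1818; [3] prior 0.63, lik 0.7778, product 0.4900.
Normalizing constant = 0.74182; the posterior for Urn 3 is its product over the sum, 0.4900/0.74182 = 0.661.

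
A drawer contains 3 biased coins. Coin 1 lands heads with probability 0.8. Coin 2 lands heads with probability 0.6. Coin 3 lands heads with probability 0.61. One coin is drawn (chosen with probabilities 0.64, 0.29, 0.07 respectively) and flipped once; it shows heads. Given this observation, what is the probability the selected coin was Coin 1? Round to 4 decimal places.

Tabulate prior·likelihood by source: [1] prior 0.64, lik 0.8, product 0.5120; [2] prior 0.29, lik 0.6, product 0.1740; [3] prior 0.07, lik 0.61, product 0.04270.
Normalizing constant = 0.72870; the posterior for Coin 1 is its product over the sum, 0.5120/0.72870 = 0.7026.

Posterior probability ≈ 0.7026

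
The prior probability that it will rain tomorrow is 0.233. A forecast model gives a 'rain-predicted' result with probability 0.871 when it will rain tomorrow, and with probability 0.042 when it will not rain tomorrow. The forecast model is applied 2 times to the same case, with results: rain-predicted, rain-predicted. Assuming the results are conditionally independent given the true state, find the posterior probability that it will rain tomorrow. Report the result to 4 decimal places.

Let H be the event that it will rain tomorrow; start with P(H) = 0.233. P('rain-predicted'|H) = 0.871, P('rain-predicted'|¬H) = 0.042.
Update on result 1 ('rain-predicted'): P(H) ← 0.871·0.2330 / (0.871·0.2330 + 0.042·0.7670) = 0.20294/0.23516 = 0.8630.
Update on result 2 ('rain-predicted'): P(H) ← 0.871·0.8630 / (0.871·0.8630 + 0.042·0.1370) = 0.75168/0.75744 = 0.9924.

Posterior P(H) ≈ 0.9924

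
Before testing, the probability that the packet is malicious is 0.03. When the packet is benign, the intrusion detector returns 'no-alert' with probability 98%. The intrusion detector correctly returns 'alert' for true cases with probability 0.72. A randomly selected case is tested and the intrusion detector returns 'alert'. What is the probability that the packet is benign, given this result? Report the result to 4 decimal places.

Write H for 'the packet is malicious'. Prior odds H:¬H = 0.03/0.97 = 0.030928. For the 'alert' outcome, the likelihood ratio is 0.72/0.02 = 36.000.
Posterior odds = 0.030928 × 36.000 = 1.1134, so P(H|E) = 1.1134/(1+1.1134) = 0.5268. Then P(¬H|E) = 1 − 0.5268 = 0.4732.

P(¬H | E) ≈ 0.4732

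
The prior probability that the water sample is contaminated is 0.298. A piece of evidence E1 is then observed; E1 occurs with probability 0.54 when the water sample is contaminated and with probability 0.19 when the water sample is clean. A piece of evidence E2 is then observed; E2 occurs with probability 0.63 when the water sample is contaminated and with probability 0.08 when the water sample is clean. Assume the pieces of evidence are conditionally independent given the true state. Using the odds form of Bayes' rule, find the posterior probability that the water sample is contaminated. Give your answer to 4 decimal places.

Prior odds = 0.298/(1−0.298) = 0.42450. In log-odds, ln(0.42450) = -0.85684.
Add log likelihood ratios: ln(2.8421) + ln(7.8750) = 3.1082.
Posterior log-odds = 2.2514, so posterior odds = exp(2.2514) = 9.5010. Converting, P(H|E) = 9.5010/10.501 = 0.9048.

Posterior probability ≈ 0.9048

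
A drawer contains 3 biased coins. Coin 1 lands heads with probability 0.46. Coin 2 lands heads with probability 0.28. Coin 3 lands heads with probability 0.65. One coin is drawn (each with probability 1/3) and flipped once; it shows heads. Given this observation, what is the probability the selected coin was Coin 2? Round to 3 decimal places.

Posterior probability ≈ 0.201

Tabulate prior·likelihood by source: [1] prior 0.333333, lik 0.46, product 0.1533; [2] prior 0.333333, lik 0.28, product 0.09333; [3] prior 0.333333, lik 0.65, product 0.2167.
Normalizing constant = 0.46333; the posterior for Coin 2 is its product over the sum, 0.09333/0.46333 = 0.201.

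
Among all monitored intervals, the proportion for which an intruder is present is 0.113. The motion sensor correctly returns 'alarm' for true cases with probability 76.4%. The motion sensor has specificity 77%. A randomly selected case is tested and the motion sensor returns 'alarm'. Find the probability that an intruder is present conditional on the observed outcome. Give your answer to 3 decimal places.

P(H | E) ≈ 0.297

Let H be the event that an intruder is present. P(H) = 0.113, so P(¬H) = 0.887. With E the 'alarm' result, P(E|H) = 0.764 and P(E|¬H) = 0.23.
P(E) = 0.764·0.113 + 0.23·0.887 = 0.086332 + 0.20401 = 0.29034.
By Bayes' theorem, P(H|E) = 0.086332 / 0.29034 = 0.297.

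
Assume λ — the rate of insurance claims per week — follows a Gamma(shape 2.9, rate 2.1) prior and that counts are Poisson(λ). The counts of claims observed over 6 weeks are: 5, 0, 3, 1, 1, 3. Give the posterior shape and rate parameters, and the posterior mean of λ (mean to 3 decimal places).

Posterior: Gamma(shape=15.9, rate=8.1); mean ≈ 1.963

Total count ∑xᵢ = 13 over n = 6 weeks.
Gamma is conjugate to the Poisson likelihood: posterior is Gamma(shape = 2.9+13 = 15.9, rate = 2.1+6 = 8.1).
E[λ | data] = 15.9/8.1 = 1.963.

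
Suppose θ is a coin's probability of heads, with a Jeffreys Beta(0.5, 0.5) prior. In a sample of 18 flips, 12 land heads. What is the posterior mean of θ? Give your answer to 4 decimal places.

The binomial likelihood is conjugate to the Beta prior: with 12 successes and 6 failures, the posterior is Beta(0.5+12, 0.5+6) = Beta(12.5, 6.5).
Posterior mean = α/(α+β) = 12.5/19 = 0.6579.

Posterior mean ≈ 0.6579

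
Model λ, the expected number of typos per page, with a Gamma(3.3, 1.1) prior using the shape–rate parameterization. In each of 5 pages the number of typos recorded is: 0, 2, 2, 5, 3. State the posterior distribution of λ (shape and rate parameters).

Posterior: Gamma(shape=15.3, rate=6.1)

The Poisson likelihood adds the total count to the shape and the number of exposure periods to the rate. Here ∑xᵢ = 12 and n = 5, so shape 3.3→15.3 and rate 1.1→6.1.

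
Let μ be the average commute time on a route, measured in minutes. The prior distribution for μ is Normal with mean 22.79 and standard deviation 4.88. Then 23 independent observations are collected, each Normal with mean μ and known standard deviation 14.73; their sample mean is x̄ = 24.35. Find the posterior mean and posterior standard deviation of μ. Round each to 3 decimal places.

With known σ, the Normal prior is conjugate. Weight on the data is w = (n/σ²)/(n/σ² + 1/τ₀²) = 0.106004/(0.106004+0.0419914) = 0.71627.
Posterior mean = w·x̄ + (1−w)·μ₀ = 0.71627·24.35 + 0.28373·22.79 = 23.907. Posterior variance = 1/(0.106004+0.0419914) = 6.75697, so SD = 2.599.

Posterior mean ≈ 23.907; posterior SD ≈ 2.599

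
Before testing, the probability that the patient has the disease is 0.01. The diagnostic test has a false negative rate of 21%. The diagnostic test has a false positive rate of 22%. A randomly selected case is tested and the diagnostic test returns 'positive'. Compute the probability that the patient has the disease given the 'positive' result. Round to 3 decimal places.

P(H | E) ≈ 0.035

Let H be the event that the patient has the disease. P(H) = 0.01, so P(¬H) = 0.99. With E the 'positive' result, P(E|H) = 0.79 and P(E|¬H) = 0.22.
P(E) = 0.79·0.01 + 0.22·0.99 = 0.0079000 + 0.21780 = 0.22570.
By Bayes' theorem, P(H|E) = 0.0079000 / 0.22570 = 0.035.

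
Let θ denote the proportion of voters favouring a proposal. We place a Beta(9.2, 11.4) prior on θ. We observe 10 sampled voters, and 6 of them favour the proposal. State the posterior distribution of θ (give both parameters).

The binomial likelihood is conjugate to the Beta prior: with 6 successes and 4 failures, the posterior is Beta(9.2+6, 11.4+4) = Beta(15.2, 15.4).

Posterior: Beta(15.2, 15.4)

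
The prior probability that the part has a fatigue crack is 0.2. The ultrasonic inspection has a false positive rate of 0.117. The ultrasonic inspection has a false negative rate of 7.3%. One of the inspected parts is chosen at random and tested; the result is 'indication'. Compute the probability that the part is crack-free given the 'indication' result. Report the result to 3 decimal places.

P(¬H | E) ≈ 0.335

Write H for 'the part has a fatigue crack'. Prior odds H:¬H = 0.2/0.8 = 0.25000. For the 'indication' outcome, the likelihood ratio is 0.927/0.117 = 7.9231.
Posterior odds = 0.25000 × 7.9231 = 1.9808, so P(H|E) = 1.9808/(1+1.9808) = 0.665. Then P(¬H|E) = 1 − 0.665 = 0.335.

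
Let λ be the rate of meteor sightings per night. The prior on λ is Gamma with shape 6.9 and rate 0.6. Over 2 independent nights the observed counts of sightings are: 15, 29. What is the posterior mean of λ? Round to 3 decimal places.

Total count ∑xᵢ = 44 over n = 2 nights.
Gamma is conjugate to the Poisson likelihood: posterior is Gamma(shape = 6.9+44 = 50.9, rate = 0.6+2 = 2.6).
E[λ | data] = 50.9/2.6 = 19.577.

Posterior mean ≈ 19.577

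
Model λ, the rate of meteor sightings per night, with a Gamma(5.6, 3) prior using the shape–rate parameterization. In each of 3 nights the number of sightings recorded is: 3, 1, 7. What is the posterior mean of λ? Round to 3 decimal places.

The Poisson likelihood adds the total count to the shape and the number of exposure periods to the rate. Here ∑xᵢ = 11 and n = 3, so shape 5.6→16.6 and rate 3→6.
E[λ | data] = 16.6/6 = 2.767.

Posterior mean ≈ 2.767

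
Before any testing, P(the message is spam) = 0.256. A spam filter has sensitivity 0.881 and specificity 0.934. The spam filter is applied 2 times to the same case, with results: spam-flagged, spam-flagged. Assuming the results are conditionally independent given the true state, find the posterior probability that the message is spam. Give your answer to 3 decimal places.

Posterior P(H) ≈ 0.984

With H the event that the message is spam, the joint likelihood of the observed sequence is P(data|H) = 0.881·0.881 = 0.77616 and P(data|¬H) = 0.066·0.066 = 0.0043560.
Bayes: P(H|data) = 0.256·0.77616 / (0.256·0.77616 + 0.744·0.0043560) = 0.19870/0.20194 = 0.9840.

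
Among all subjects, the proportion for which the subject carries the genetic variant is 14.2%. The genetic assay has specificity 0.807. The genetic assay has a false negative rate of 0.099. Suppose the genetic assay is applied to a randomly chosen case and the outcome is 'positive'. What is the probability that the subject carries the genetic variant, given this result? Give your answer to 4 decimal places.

Let H be the event that the subject carries the genetic variant. P(H) = 0.142, so P(¬H) = 0.858. With E the 'positive' result, P(E|H) = 0.901 and P(E|¬H) = 0.193.
P(E) = 0.901·0.142 + 0.193·0.858 = 0.12794 + 0.16559 = 0.29354.
By Bayes' theorem, P(H|E) = 0.12794 / 0.29354 = 0.4359.

P(H | E) ≈ 0.4359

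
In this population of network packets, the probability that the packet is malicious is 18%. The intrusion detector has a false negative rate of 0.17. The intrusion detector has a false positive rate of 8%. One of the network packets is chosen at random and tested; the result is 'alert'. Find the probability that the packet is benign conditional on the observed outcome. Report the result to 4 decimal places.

Write H for 'the packet is malicious'. Prior odds H:¬H = 0.18/0.82 = 0.21951. For the 'alert' outcome, the likelihood ratio is 0.83/0.08 = 10.375.
Posterior odds = 0.21951 × 10.375 = 2.2774, so P(H|E) = 2.2774/(1+2.2774) = 0.6949. Then P(¬H|E) = 1 − 0.6949 = 0.3051.

P(¬H | E) ≈ 0.3051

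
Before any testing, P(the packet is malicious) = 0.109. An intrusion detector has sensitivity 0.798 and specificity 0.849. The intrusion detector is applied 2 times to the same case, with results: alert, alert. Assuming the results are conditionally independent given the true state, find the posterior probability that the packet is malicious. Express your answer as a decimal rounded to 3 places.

Posterior P(H) ≈ 0.774

Let H be the event that the packet is malicious; start with P(H) = 0.109. P('alert'|H) = 0.798, P('alert'|¬H) = 0.151.
Update on result 1 ('alert'): P(H) ← 0.798·0.1090 / (0.798·0.1090 + 0.151·0.8910) = 0.086982/0.22152 = 0.3927.
Update on result 2 ('alert'): P(H) ← 0.798·0.3927 / (0.798·0.3927 + 0.151·0.6073) = 0.31334/0.40505 = 0.7736.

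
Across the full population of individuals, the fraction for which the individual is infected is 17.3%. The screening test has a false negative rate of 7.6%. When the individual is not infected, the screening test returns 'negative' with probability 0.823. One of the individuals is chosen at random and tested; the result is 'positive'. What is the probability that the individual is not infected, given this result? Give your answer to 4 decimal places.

P(¬H | E) ≈ 0.4780

Let H be the event that the individual is infected. P(H) = 0.173, so P(¬H) = 0.827. With E the 'positive' result, P(E|H) = 0.924 and P(E|¬H) = 0.177.
P(E) = 0.924·0.173 + 0.177·0.827 = 0.15985 + 0.14638 = 0.30623.
By Bayes' theorem, P(H|E) = 0.15985 / 0.30623 = 0.5220. Hence P(¬H|E) = 1 − 0.5220 = 0.4780.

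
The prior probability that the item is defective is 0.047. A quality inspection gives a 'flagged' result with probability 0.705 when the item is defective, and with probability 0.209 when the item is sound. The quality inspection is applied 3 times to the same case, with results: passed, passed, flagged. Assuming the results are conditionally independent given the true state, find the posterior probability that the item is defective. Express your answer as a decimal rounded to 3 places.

Posterior P(H) ≈ 0.023

With H the event that the item is defective, the joint likelihood of the observed sequence is P(data|H) = 0.295·0.295·0.705 = 0.061353 and P(data|¬H) = 0.791·0.791·0.209 = 0.13077.
Bayes: P(H|data) = 0.047·0.061353 / (0.047·0.061353 + 0.953·0.13077) = 0.0028836/0.12750 = 0.0226.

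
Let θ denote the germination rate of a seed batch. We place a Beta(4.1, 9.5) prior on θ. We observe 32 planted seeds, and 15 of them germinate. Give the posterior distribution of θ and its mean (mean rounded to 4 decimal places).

Observing 15 successes and 17 failures updates Beta(4.1, 9.5) by adding the success and failure counts to the two shape parameters: α = 4.1+15 = 19.1, β = 9.5+17 = 26.5.
Posterior mean = α/(α+β) = 19.1/45.6 = 0.4189.

Posterior: Beta(19.1, 26.5); mean ≈ 0.4189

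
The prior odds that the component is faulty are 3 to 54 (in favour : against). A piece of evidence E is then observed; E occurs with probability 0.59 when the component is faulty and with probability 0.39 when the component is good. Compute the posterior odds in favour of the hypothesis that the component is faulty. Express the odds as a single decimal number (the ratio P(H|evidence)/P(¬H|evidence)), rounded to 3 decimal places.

Prior odds = 3/54 = 0.055556.
Likelihood ratio for E = 0.59/0.39 = 1.5128.
Posterior odds = prior odds × LR = 0.084046.

Posterior odds ≈ 0.084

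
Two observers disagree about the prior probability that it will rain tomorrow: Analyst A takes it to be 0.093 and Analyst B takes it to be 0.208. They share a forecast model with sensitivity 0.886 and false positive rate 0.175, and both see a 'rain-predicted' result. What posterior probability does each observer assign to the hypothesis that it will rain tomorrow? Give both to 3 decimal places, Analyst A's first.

Analyst A: 0.342; Analyst B: 0.571

The likelihood ratio for a 'rain-predicted' result is 0.886/0.175 = 5.0629.
Analyst A: prior odds 0.093/0.907 = 0.10254; posterior odds 0.51912; posterior probability 0.342.
Analyst B: prior odds 0.208/0.792 = 0.26263; posterior odds 1.3296; posterior probability 0.571.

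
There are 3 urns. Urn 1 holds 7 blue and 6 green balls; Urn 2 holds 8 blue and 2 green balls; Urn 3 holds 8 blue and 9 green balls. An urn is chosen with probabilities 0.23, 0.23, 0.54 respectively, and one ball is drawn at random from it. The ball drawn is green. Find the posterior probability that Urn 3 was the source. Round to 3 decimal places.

P(green|Urn 1) = 0.4615; P(green|Urn 2) = 0.2; P(green|Urn 3) = 0.5294.
Prior × likelihood for each source: 0.23·0.4615=0.1062, 0.23·0.2=0.04600, 0.54·0.5294=0.2859. Summing gives P(green) = 0.43804.
P(Urn 3 | green) = 0.2859 / 0.43804 = 0.653.

Posterior probability ≈ 0.653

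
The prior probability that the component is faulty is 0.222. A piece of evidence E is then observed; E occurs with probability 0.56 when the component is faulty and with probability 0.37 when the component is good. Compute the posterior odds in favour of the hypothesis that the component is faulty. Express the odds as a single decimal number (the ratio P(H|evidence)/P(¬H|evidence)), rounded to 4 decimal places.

Posterior odds ≈ 0.4319

Prior odds = 0.222/(1−0.222) = 0.28535.
Likelihood ratio for E = 0.56/0.37 = 1.5135.
Posterior odds = prior odds × LR = 0.43188.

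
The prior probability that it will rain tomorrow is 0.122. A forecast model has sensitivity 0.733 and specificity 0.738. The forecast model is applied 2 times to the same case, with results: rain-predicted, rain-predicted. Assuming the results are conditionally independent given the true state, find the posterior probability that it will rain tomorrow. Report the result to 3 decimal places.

Posterior P(H) ≈ 0.521

With H the event that it will rain tomorrow, the joint likelihood of the observed sequence is P(data|H) = 0.733·0.733 = 0.53729 and P(data|¬H) = 0.262·0.262 = 0.068644.
Bayes: P(H|data) = 0.122·0.53729 / (0.122·0.53729 + 0.878·0.068644) = 0.065549/0.12582 = 0.5210.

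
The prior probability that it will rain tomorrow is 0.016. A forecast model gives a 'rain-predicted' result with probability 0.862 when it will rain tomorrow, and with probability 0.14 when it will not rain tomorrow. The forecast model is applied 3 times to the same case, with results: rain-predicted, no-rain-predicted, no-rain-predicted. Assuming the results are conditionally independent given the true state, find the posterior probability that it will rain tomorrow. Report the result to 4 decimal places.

Let H be the event that it will rain tomorrow; start with P(H) = 0.016. P('rain-predicted'|H) = 0.862, P('rain-predicted'|¬H) = 0.14.
Update on result 1 ('rain-predicted'): P(H) ← 0.862·0.0160 / (0.862·0.0160 + 0.14·0.9840) = 0.013792/0.15155 = 0.0910.
Update on result 2 ('no-rain-predicted'): P(H) ← 0.138·0.0910 / (0.138·0.0910 + 0.86·0.9090) = 0.012559/0.79429 = 0.0158.
Update on result 3 ('no-rain-predicted'): P(H) ← 0.138·0.0158 / (0.138·0.0158 + 0.86·0.9842) = 0.0021819/0.84858 = 0.0026.

Posterior P(H) ≈ 0.0026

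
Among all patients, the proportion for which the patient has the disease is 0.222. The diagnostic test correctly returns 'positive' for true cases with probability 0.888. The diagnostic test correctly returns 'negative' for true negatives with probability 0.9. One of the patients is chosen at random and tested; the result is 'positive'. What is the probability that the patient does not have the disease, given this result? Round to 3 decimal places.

P(¬H | E) ≈ 0.283

Write H for 'the patient has the disease'. Prior odds H:¬H = 0.222/0.778 = 0.28535. For the 'positive' outcome, the likelihood ratio is 0.888/0.1 = 8.8800.
Posterior odds = 0.28535 × 8.8800 = 2.5339, so P(H|E) = 2.5339/(1+2.5339) = 0.717. Then P(¬H|E) = 1 − 0.717 = 0.283.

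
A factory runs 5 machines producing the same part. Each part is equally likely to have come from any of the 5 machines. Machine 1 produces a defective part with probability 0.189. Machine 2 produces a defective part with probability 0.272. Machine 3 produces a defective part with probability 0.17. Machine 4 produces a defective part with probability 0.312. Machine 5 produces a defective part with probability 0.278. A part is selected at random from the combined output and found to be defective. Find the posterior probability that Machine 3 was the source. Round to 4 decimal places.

Posterior probability ≈ 0.1392

Tabulate prior·likelihood by source: [1] prior 0.2, lik 0.189, product 0.03780; [2] prior 0.2, lik 0.272, product 0.05440; [3] prior 0.2, lik 0.17, product 0.03400; [4] prior 0.2, lik 0.312, product 0.06240; [5] prior 0.2, lik 0.278, product 0.05560.
Normalizing constant = 0.24420; the posterior for Machine 3 is its product over the sum, 0.03400/0.24420 = 0.1392.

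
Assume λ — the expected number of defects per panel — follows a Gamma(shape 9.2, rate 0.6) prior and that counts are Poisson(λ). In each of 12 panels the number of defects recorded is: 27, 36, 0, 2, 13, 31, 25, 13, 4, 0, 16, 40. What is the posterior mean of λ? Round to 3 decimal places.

Posterior mean ≈ 17.159

Total count ∑xᵢ = 207 over n = 12 panels.
Gamma is conjugate to the Poisson likelihood: posterior is Gamma(shape = 9.2+207 = 216.2, rate = 0.6+12 = 12.6).
E[λ | data] = 216.2/12.6 = 17.159.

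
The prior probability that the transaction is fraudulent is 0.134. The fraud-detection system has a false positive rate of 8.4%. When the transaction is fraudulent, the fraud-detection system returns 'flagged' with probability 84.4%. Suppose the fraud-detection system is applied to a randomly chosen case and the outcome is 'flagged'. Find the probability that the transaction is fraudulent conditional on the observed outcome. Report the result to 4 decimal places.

Let H be the event that the transaction is fraudulent. P(H) = 0.134, so P(¬H) = 0.866. With E the 'flagged' result, P(E|H) = 0.844 and P(E|¬H) = 0.084.
P(E) = 0.844·0.134 + 0.084·0.866 = 0.11310 + 0.072744 = 0.18584.
By Bayes' theorem, P(H|E) = 0.11310 / 0.18584 = 0.6086.

P(H | E) ≈ 0.6086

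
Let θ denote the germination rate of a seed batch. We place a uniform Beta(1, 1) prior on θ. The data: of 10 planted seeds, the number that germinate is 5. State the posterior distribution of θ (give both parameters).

The binomial likelihood is conjugate to the Beta prior: with 5 successes and 5 failures, the posterior is Beta(1+5, 1+5) = Beta(6, 6).

Posterior: Beta(6, 6)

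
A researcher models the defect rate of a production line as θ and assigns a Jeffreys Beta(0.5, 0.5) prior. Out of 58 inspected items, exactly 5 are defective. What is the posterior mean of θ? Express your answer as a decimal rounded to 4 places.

Posterior mean ≈ 0.0932

Observing 5 successes and 53 failures updates Beta(0.5, 0.5) by adding the success and failure counts to the two shape parameters: α = 0.5+5 = 5.5, β = 0.5+53 = 53.5.
E[θ | data] = 5.5/(5.5+53.5) = 0.0932.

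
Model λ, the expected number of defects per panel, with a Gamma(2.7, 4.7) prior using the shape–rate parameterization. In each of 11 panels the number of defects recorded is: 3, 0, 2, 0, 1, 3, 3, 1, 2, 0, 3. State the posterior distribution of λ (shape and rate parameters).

The Poisson likelihood adds the total count to the shape and the number of exposure periods to the rate. Here ∑xᵢ = 18 and n = 11, so shape 2.7→20.7 and rate 4.7→15.7.

Posterior: Gamma(shape=20.7, rate=15.7)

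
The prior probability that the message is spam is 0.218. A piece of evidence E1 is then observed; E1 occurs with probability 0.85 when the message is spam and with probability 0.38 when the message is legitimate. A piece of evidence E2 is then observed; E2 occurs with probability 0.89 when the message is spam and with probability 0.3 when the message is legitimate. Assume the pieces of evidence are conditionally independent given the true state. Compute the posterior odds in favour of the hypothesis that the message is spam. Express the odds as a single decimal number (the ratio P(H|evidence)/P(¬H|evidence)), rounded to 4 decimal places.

Prior odds = 0.218/(1−0.218) = 0.27877. In log-odds, ln(0.27877) = -1.2774.
Add log likelihood ratios: ln(2.2368) + ln(2.9667) = 1.8925.
Posterior log-odds = 0.61514, so posterior odds = exp(0.61514) = 1.8499.

Posterior odds ≈ 1.8499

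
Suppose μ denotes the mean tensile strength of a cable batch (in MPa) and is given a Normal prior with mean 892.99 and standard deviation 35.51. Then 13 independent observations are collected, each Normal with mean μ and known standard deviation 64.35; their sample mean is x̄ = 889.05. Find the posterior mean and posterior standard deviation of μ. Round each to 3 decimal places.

Posterior mean ≈ 889.845; posterior SD ≈ 15.947

Prior precision 1/τ₀² = 1/35.51² = 0.00079305; data precision n/σ² = 13/64.35² = 0.00313940.
Posterior precision = 0.00079305 + 0.00313940 = 0.00393244, giving posterior SD = 1/√0.00393244 = 15.947.
Posterior mean = (0.00079305·892.99 + 0.00313940·889.05) / 0.00393244 = 889.845.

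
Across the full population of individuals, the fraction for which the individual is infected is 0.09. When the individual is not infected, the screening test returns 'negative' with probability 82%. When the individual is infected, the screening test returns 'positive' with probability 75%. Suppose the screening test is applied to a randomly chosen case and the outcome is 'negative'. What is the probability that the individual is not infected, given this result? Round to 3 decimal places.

Write H for 'the individual is infected'. Prior odds H:¬H = 0.09/0.91 = 0.098901. For the 'negative' outcome, the likelihood ratio is 0.25/0.82 = 0.30488.
Posterior odds = 0.098901 × 0.30488 = 0.030153, so P(H|E) = 0.030153/(1+0.030153) = 0.029. Then P(¬H|E) = 1 − 0.029 = 0.971.

P(¬H | E) ≈ 0.971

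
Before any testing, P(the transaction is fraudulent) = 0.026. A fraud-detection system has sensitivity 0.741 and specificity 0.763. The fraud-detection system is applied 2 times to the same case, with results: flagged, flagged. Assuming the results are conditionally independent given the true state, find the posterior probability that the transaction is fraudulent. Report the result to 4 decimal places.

Posterior P(H) ≈ 0.2069

Let H be the event that the transaction is fraudulent; start with P(H) = 0.026. P('flagged'|H) = 0.741, P('flagged'|¬H) = 0.237.
Update on result 1 ('flagged'): P(H) ← 0.741·0.0260 / (0.741·0.0260 + 0.237·0.9740) = 0.019266/0.25010 = 0.0770.
Update on result 2 ('flagged'): P(H) ← 0.741·0.0770 / (0.741·0.0770 + 0.237·0.9230) = 0.057081/0.27582 = 0.2069.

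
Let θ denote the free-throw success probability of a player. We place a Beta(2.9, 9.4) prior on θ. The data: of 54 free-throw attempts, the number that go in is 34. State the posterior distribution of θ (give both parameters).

The binomial likelihood is conjugate to the Beta prior: with 34 successes and 20 failures, the posterior is Beta(2.9+34, 9.4+20) = Beta(36.9, 29.4).

Posterior: Beta(36.9, 29.4)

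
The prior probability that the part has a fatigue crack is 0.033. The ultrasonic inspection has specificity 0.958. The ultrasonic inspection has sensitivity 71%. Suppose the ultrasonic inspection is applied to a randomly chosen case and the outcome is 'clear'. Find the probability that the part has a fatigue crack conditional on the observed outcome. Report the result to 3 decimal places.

P(H | E) ≈ 0.010

Let H be the event that the part has a fatigue crack. P(H) = 0.033, so P(¬H) = 0.967. With E the 'clear' result, P(E|H) = 0.29 and P(E|¬H) = 0.958.
P(E) = 0.29·0.033 + 0.958·0.967 = 0.0095700 + 0.92639 = 0.93596.
By Bayes' theorem, P(H|E) = 0.0095700 / 0.93596 = 0.010.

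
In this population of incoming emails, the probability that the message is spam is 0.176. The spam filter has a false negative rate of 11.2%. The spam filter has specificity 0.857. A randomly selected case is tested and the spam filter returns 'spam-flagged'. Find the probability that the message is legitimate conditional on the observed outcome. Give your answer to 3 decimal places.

Let H be the event that the message is spam. P(H) = 0.176, so P(¬H) = 0.824. With E the 'spam-flagged' result, P(E|H) = 0.888 and P(E|¬H) = 0.143.
P(E) = 0.888·0.176 + 0.143·0.824 = 0.15629 + 0.11783 = 0.27412.
By Bayes' theorem, P(H|E) = 0.15629 / 0.27412 = 0.570. Hence P(¬H|E) = 1 − 0.570 = 0.430.

P(¬H | E) ≈ 0.430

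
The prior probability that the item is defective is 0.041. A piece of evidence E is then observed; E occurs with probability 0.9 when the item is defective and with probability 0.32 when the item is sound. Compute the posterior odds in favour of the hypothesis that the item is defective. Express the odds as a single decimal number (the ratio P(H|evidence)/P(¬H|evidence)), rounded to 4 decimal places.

Posterior odds ≈ 0.1202

Prior odds = 0.041/(1−0.041) = 0.042753.
Likelihood ratio for E = 0.9/0.32 = 2.8125.
Posterior odds = prior odds × LR = 0.12024.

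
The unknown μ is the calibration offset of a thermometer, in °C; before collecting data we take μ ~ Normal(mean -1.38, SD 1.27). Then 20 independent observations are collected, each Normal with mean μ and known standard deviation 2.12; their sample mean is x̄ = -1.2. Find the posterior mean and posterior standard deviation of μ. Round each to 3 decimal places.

Posterior mean ≈ -1.222; posterior SD ≈ 0.444

Prior precision 1/τ₀² = 1/1.27² = 0.620001; data precision n/σ² = 20/2.12² = 4.44998.
Posterior precision = 0.620001 + 4.44998 = 5.06998, giving posterior SD = 1/√5.06998 = 0.444.
Posterior mean = (0.620001·-1.38 + 4.44998·-1.2) / 5.06998 = -1.222.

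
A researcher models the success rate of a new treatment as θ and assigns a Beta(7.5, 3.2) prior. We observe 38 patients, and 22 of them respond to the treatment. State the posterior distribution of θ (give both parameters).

Posterior: Beta(29.5, 19.2)

The binomial likelihood is conjugate to the Beta prior: with 22 successes and 16 failures, the posterior is Beta(7.5+22, 3.2+16) = Beta(29.5, 19.2).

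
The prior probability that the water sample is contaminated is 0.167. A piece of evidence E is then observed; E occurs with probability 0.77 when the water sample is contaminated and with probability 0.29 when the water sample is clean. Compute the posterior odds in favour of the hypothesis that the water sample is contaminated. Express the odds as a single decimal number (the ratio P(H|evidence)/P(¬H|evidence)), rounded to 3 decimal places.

Posterior odds ≈ 0.532

Prior odds = 0.167/(1−0.167) = 0.20048.
Likelihood ratio for E = 0.77/0.29 = 2.6552.
Posterior odds = prior odds × LR = 0.53231.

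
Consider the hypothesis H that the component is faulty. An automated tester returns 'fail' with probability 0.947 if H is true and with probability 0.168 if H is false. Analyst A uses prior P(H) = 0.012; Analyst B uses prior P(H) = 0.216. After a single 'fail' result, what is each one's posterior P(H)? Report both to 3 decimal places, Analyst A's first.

Analyst A: 0.064; Analyst B: 0.608

The likelihood ratio for a 'fail' result is 0.947/0.168 = 5.6369.
Analyst A: prior odds 0.012/0.988 = 0.012146; posterior odds 0.068464; posterior probability 0.064.
Analyst B: prior odds 0.216/0.784 = 0.27551; posterior odds 1.5530; posterior probability 0.608.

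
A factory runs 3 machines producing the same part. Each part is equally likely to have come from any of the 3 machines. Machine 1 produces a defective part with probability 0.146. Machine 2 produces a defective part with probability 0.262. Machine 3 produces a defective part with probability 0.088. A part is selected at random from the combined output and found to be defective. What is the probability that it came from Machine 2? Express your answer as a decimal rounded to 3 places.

Tabulate prior·likelihood by source: [1] prior 0.333333, lik 0.146, product 0.04867; [2] prior 0.333333, lik 0.262, product 0.08733; [3] prior 0.333333, lik 0.088, product 0.02933.
Normalizing constant = 0.16533; the posterior for Machine 2 is its product over the sum, 0.08733/0.16533 = 0.528.

Posterior probability ≈ 0.528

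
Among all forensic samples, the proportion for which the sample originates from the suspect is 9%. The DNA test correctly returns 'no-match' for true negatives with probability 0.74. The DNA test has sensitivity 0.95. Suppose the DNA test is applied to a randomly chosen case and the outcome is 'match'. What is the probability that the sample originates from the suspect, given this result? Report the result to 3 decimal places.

Write H for 'the sample originates from the suspect'. Prior odds H:¬H = 0.09/0.91 = 0.098901. For the 'match' outcome, the likelihood ratio is 0.95/0.26 = 3.6538.
Posterior odds = 0.098901 × 3.6538 = 0.36137, so P(H|E) = 0.36137/(1+0.36137) = 0.265.

P(H | E) ≈ 0.265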